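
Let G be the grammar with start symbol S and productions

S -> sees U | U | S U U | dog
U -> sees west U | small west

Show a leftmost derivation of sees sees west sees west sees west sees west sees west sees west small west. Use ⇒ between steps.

S ⇒ sees U   [S -> sees U]
sees U ⇒ sees sees west U   [U -> sees west U]
sees sees west U ⇒ sees sees west sees west U   [U -> sees west U]
sees sees west sees west U ⇒ sees sees west sees west sees west U   [U -> sees west U]
sees sees west sees west sees west U ⇒ sees sees west sees west sees west sees west U   [U -> sees west U]
sees sees west sees west sees west sees west U ⇒ sees sees west sees west sees west sees west sees west U   [U -> sees west U]
sees sees west sees west sees west sees west sees west U ⇒ sees sees west sees west sees west sees west sees west sees west U   [U -> sees west U]
sees sees west sees west sees west sees west sees west sees west U ⇒ sees sees west sees west sees west sees west sees west sees west small west   [U -> small west]

S ⇒ sees U ⇒ sees sees west U ⇒ sees sees west sees west U ⇒ sees sees west sees west sees west U ⇒ sees sees west sees west sees west sees west U ⇒ sees sees west sees west sees west sees west sees west U ⇒ sees sees west sees west sees west sees west sees west sees west U ⇒ sees sees west sees west sees west sees west sees west sees west small west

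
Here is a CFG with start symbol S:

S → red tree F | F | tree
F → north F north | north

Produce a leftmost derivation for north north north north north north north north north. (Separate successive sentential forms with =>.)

S => F   [S → F]
F => north F north   [F → north F north]
north F north => north north F north north   [F → north F north]
north north F north north => north north north F north north north   [F → north F north]
north north north F north north north => north north north north F north north north north   [F → north F north]
north north north north F north north north north => north north north north north north north north north   [F → north]

S => F => north F north => north north F north north => north north north F north north north => north north north north F north north north north => north north north north north north north north north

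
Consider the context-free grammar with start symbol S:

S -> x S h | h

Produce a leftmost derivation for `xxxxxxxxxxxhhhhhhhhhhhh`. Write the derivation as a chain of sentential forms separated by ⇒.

S ⇒ xSh   [S -> x S h]
xSh ⇒ xxShh   [S -> x S h]
xxShh ⇒ xxxShhh   [S -> x S h]
xxxShhh ⇒ xxxxShhhh   [S -> x S h]
xxxxShhhh ⇒ xxxxxShhhhh   [S -> x S h]
xxxxxShhhhh ⇒ xxxxxxShhhhhh   [S -> x S h]
xxxxxxShhhhhh ⇒ xxxxxxxShhhhhhh   [S -> x S h]
xxxxxxxShhhhhhh ⇒ xxxxxxxxShhhhhhhh   [S -> x S h]
xxxxxxxxShhhhhhhh ⇒ xxxxxxxxxShhhhhhhhh   [S -> x S h]
xxxxxxxxxShhhhhhhhh ⇒ xxxxxxxxxxShhhhhhhhhh   [S -> x S h]
xxxxxxxxxxShhhhhhhhhh ⇒ xxxxxxxxxxxShhhhhhhhhhh   [S -> x S h]
xxxxxxxxxxxShhhhhhhhhhh ⇒ xxxxxxxxxxxhhhhhhhhhhhh   [S -> h]

S ⇒ xSh ⇒ xxShh ⇒ xxxShhh ⇒ xxxxShhhh ⇒ xxxxxShhhhh ⇒ xxxxxxShhhhhh ⇒ xxxxxxxShhhhhhh ⇒ xxxxxxxxShhhhhhhh ⇒ xxxxxxxxxShhhhhhhhh ⇒ xxxxxxxxxxShhhhhhhhhh ⇒ xxxxxxxxxxxShhhhhhhhhhh ⇒ xxxxxxxxxxxhhhhhhhhhhhh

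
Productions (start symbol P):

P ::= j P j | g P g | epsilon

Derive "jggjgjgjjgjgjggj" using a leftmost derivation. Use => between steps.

P => jPj => jgPgj => jggPggj => jggjPjggj => jggjgPgjggj => jggjgjPjgjggj => jggjgjgPgjgjggj => jggjgjgjPjgjgjggj => jggjgjgjjgjgjggj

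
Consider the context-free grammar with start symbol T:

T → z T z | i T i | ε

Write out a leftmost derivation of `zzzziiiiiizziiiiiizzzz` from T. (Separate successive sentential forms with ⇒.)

T ⇒ zTz ⇒ zzTzz ⇒ zzzTzzz ⇒ zzzzTzzzz ⇒ zzzziTizzzz ⇒ zzzziiTiizzzz ⇒ zzzziiiTiiizzzz ⇒ zzzziiiiTiiiizzzz ⇒ zzzziiiiiTiiiiizzzz ⇒ zzzziiiiiiTiiiiiizzzz ⇒ zzzziiiiiizTziiiiiizzzz ⇒ zzzziiiiiizziiiiiizzzz

T ⇒ zTz   [T → z T z]
zTz ⇒ zzTzz   [T → z T z]
zzTzz ⇒ zzzTzzz   [T → z T z]
zzzTzzz ⇒ zzzzTzzzz   [T → z T z]
zzzzTzzzz ⇒ zzzziTizzzz   [T → i T i]
zzzziTizzzz ⇒ zzzziiTiizzzz   [T → i T i]
zzzziiTiizzzz ⇒ zzzziiiTiiizzzz   [T → i T i]
zzzziiiTiiizzzz ⇒ zzzziiiiTiiiizzzz   [T → i T i]
zzzziiiiTiiiizzzz ⇒ zzzziiiiiTiiiiizzzz   [T → i T i]
zzzziiiiiTiiiiizzzz ⇒ zzzziiiiiiTiiiiiizzzz   [T → i T i]
zzzziiiiiiTiiiiiizzzz ⇒ zzzziiiiiizTziiiiiizzzz   [T → z T z]
zzzziiiiiizTziiiiiizzzz ⇒ zzzziiiiiizziiiiiizzzz   [T → ε]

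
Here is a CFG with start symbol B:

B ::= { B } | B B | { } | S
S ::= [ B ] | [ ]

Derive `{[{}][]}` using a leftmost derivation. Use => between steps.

B=>{B}=>{BB}=>{SB}=>{[B]B}=>{[{}]B}=>{[{}]S}=>{[{}][]}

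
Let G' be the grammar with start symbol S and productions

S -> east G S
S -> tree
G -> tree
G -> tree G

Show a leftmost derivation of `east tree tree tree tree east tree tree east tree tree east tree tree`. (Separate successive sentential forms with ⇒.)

S ⇒ east G S ⇒ east tree G S ⇒ east tree tree G S ⇒ east tree tree tree G S ⇒ east tree tree tree tree S ⇒ east tree tree tree tree east G S ⇒ east tree tree tree tree east tree G S ⇒ east tree tree tree tree east tree tree S ⇒ east tree tree tree tree east tree tree east G S ⇒ east tree tree tree tree east tree tree east tree G S ⇒ east tree tree tree tree east tree tree east tree tree S ⇒ east tree tree tree tree east tree tree east tree tree east G S ⇒ east tree tree tree tree east tree tree east tree tree east tree S ⇒ east tree tree tree tree east tree tree east tree tree east tree tree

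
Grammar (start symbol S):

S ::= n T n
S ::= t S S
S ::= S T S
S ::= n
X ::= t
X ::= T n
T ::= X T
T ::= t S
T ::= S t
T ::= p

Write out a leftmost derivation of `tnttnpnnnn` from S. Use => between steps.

S=>tSS=>tnTnS=>tntSnS=>tnttSSnS=>tnttSTSSnS=>tnttnTSSnS=>tnttnpSSnS=>tnttnpnSnS=>tnttnpnnnS=>tnttnpnnnn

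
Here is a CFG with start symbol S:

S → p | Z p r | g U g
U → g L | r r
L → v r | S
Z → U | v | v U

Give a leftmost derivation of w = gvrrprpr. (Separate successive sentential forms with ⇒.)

S ⇒ Zpr ⇒ Upr ⇒ gLpr ⇒ gSpr ⇒ gZprpr ⇒ gvUprpr ⇒ gvrrprpr

S ⇒ Zpr   [S → Z p r]
Zpr ⇒ Upr   [Z → U]
Upr ⇒ gLpr   [U → g L]
gLpr ⇒ gSpr   [L → S]
gSpr ⇒ gZprpr   [S → Z p r]
gZprpr ⇒ gvUprpr   [Z → v U]
gvUprpr ⇒ gvrrprpr   [U → r r]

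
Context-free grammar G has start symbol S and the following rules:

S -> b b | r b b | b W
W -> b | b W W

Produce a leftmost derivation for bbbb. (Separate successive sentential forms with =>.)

S=>bW=>bbWW=>bbbW=>bbbb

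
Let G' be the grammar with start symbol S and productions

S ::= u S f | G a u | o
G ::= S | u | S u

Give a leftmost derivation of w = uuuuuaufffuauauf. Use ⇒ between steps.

S ⇒ uSf ⇒ uGauf ⇒ uSauf ⇒ uGauauf ⇒ uSuauauf ⇒ uuSfuauauf ⇒ uuuSffuauauf ⇒ uuuuSfffuauauf ⇒ uuuuGaufffuauauf ⇒ uuuuuaufffuauauf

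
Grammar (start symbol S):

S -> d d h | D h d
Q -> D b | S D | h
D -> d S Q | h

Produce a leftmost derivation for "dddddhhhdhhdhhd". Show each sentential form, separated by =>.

S => Dhd   [S -> D h d]
Dhd => dSQhd   [D -> d S Q]
dSQhd => dDhdQhd   [S -> D h d]
dDhdQhd => ddSQhdQhd   [D -> d S Q]
ddSQhdQhd => ddDhdQhdQhd   [S -> D h d]
ddDhdQhdQhd => dddSQhdQhdQhd   [D -> d S Q]
dddSQhdQhdQhd => dddddhQhdQhdQhd   [S -> d d h]
dddddhQhdQhdQhd => dddddhhhdQhdQhd   [Q -> h]
dddddhhhdQhdQhd => dddddhhhdhhdQhd   [Q -> h]
dddddhhhdhhdQhd => dddddhhhdhhdhhd   [Q -> h]

S=>Dhd=>dSQhd=>dDhdQhd=>ddSQhdQhd=>ddDhdQhdQhd=>dddSQhdQhdQhd=>dddddhQhdQhdQhd=>dddddhhhdQhdQhd=>dddddhhhdhhdQhd=>dddddhhhdhhdhhd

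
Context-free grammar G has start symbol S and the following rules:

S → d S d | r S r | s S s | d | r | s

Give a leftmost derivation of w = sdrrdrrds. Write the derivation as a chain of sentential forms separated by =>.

S => sSs => sdSds => sdrSrds => sdrrSrrds => sdrrdrrds

S => sSs   [S → s S s]
sSs => sdSds   [S → d S d]
sdSds => sdrSrds   [S → r S r]
sdrSrds => sdrrSrrds   [S → r S r]
sdrrSrrds => sdrrdrrds   [S → d]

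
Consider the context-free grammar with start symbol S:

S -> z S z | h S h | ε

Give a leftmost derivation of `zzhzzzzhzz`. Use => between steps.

S=>zSz=>zzSzz=>zzhShzz=>zzhzSzhzz=>zzhzzSzzhzz=>zzhzzzzhzz

S => zSz   [S -> z S z]
zSz => zzSzz   [S -> z S z]
zzSzz => zzhShzz   [S -> h S h]
zzhShzz => zzhzSzhzz   [S -> z S z]
zzhzSzhzz => zzhzzSzzhzz   [S -> z S z]
zzhzzSzzhzz => zzhzzzzhzz   [S -> ε]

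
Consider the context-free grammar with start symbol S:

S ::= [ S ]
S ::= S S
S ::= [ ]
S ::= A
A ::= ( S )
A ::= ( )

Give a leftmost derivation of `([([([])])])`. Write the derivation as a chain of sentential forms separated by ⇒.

S ⇒ A   [S ::= A]
A ⇒ (S)   [A ::= ( S )]
(S) ⇒ ([S])   [S ::= [ S ]]
([S]) ⇒ ([A])   [S ::= A]
([A]) ⇒ ([(S)])   [A ::= ( S )]
([(S)]) ⇒ ([([S])])   [S ::= [ S ]]
([([S])]) ⇒ ([([A])])   [S ::= A]
([([A])]) ⇒ ([([(S)])])   [A ::= ( S )]
([([(S)])]) ⇒ ([([([])])])   [S ::= [ ]]

S⇒A⇒(S)⇒([S])⇒([A])⇒([(S)])⇒([([S])])⇒([([A])])⇒([([(S)])])⇒([([([])])])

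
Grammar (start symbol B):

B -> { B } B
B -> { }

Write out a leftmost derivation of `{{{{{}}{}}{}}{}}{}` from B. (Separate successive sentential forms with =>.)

B=>{B}B=>{{B}B}B=>{{{B}B}B}B=>{{{{B}B}B}B}B=>{{{{{}}B}B}B}B=>{{{{{}}{}}B}B}B=>{{{{{}}{}}{}}B}B=>{{{{{}}{}}{}}{}}B=>{{{{{}}{}}{}}{}}{}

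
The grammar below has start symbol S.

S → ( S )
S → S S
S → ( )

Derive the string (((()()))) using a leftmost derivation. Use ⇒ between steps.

S ⇒ (S) ⇒ ((S)) ⇒ (((S))) ⇒ (((SS))) ⇒ (((()S))) ⇒ (((()())))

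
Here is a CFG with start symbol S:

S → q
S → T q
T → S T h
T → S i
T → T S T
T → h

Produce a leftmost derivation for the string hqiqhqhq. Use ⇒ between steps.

S⇒Tq⇒TSTq⇒TSTSTq⇒SiSTSTq⇒TqiSTSTq⇒hqiSTSTq⇒hqiqTSTq⇒hqiqhSTq⇒hqiqhqTq⇒hqiqhqhq

S ⇒ Tq   [S → T q]
Tq ⇒ TSTq   [T → T S T]
TSTq ⇒ TSTSTq   [T → T S T]
TSTSTq ⇒ SiSTSTq   [T → S i]
SiSTSTq ⇒ TqiSTSTq   [S → T q]
TqiSTSTq ⇒ hqiSTSTq   [T → h]
hqiSTSTq ⇒ hqiqTSTq   [S → q]
hqiqTSTq ⇒ hqiqhSTq   [T → h]
hqiqhSTq ⇒ hqiqhqTq   [S → q]
hqiqhqTq ⇒ hqiqhqhq   [T → h]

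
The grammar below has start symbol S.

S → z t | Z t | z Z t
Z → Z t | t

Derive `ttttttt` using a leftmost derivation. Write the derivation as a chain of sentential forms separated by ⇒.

S ⇒ Zt   [S → Z t]
Zt ⇒ Ztt   [Z → Z t]
Ztt ⇒ Zttt   [Z → Z t]
Zttt ⇒ Ztttt   [Z → Z t]
Ztttt ⇒ Zttttt   [Z → Z t]
Zttttt ⇒ Ztttttt   [Z → Z t]
Ztttttt ⇒ ttttttt   [Z → t]

S⇒Zt⇒Ztt⇒Zttt⇒Ztttt⇒Zttttt⇒Ztttttt⇒ttttttt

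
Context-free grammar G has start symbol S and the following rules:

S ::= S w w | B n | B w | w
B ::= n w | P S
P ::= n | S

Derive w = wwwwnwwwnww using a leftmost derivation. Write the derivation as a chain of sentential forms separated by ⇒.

S ⇒ Sww ⇒ Bnww ⇒ PSnww ⇒ SSnww ⇒ SwwSnww ⇒ BnwwSnww ⇒ PSnwwSnww ⇒ SSnwwSnww ⇒ SwwSnwwSnww ⇒ wwwSnwwSnww ⇒ wwwwnwwSnww ⇒ wwwwnwwwnww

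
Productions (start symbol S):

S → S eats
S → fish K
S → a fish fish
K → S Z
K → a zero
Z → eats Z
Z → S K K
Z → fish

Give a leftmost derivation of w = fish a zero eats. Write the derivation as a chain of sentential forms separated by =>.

S => S eats => fish K eats => fish a zero eats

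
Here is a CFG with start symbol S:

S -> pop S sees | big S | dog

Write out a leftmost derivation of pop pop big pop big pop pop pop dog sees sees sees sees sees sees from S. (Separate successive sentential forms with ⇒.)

S ⇒ pop S sees ⇒ pop pop S sees sees ⇒ pop pop big S sees sees ⇒ pop pop big pop S sees sees sees ⇒ pop pop big pop big S sees sees sees ⇒ pop pop big pop big pop S sees sees sees sees ⇒ pop pop big pop big pop pop S sees sees sees sees sees ⇒ pop pop big pop big pop pop pop S sees sees sees sees sees sees ⇒ pop pop big pop big pop pop pop dog sees sees sees sees sees sees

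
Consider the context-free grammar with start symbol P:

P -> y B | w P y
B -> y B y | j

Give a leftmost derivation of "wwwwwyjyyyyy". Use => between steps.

P => wPy   [P -> w P y]
wPy => wwPyy   [P -> w P y]
wwPyy => wwwPyyy   [P -> w P y]
wwwPyyy => wwwwPyyyy   [P -> w P y]
wwwwPyyyy => wwwwwPyyyyy   [P -> w P y]
wwwwwPyyyyy => wwwwwyByyyyy   [P -> y B]
wwwwwyByyyyy => wwwwwyjyyyyy   [B -> j]

P => wPy => wwPyy => wwwPyyy => wwwwPyyyy => wwwwwPyyyyy => wwwwwyByyyyy => wwwwwyjyyyyy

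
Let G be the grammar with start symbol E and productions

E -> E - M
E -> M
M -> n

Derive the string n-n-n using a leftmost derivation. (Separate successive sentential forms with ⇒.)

E ⇒ E-M ⇒ E-M-M ⇒ M-M-M ⇒ n-M-M ⇒ n-n-M ⇒ n-n-n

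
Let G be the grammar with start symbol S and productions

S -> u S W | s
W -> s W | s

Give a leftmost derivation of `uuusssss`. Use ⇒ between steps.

S ⇒ uSW ⇒ uuSWW ⇒ uuuSWWW ⇒ uuusWWW ⇒ uuussWW ⇒ uuusssW ⇒ uuussssW ⇒ uuusssss

S ⇒ uSW   [S -> u S W]
uSW ⇒ uuSWW   [S -> u S W]
uuSWW ⇒ uuuSWWW   [S -> u S W]
uuuSWWW ⇒ uuusWWW   [S -> s]
uuusWWW ⇒ uuussWW   [W -> s]
uuussWW ⇒ uuusssW   [W -> s]
uuusssW ⇒ uuussssW   [W -> s W]
uuussssW ⇒ uuusssss   [W -> s]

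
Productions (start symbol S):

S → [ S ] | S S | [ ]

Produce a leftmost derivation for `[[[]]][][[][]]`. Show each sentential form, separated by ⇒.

S ⇒ SS ⇒ SSS ⇒ [S]SS ⇒ [[S]]SS ⇒ [[[]]]SS ⇒ [[[]]][]S ⇒ [[[]]][][S] ⇒ [[[]]][][SS] ⇒ [[[]]][][[]S] ⇒ [[[]]][][[][]]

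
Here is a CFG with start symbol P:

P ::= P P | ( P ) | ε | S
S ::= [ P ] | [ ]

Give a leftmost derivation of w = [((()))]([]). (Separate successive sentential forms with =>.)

P => PP   [P ::= P P]
PP => SP   [P ::= S]
SP => [P]P   [S ::= [ P ]]
[P]P => [(P)]P   [P ::= ( P )]
[(P)]P => [((P))]P   [P ::= ( P )]
[((P))]P => [(((P)))]P   [P ::= ( P )]
[(((P)))]P => [((()))]P   [P ::= ε]
[((()))]P => [((()))](P)   [P ::= ( P )]
[((()))](P) => [((()))](S)   [P ::= S]
[((()))](S) => [((()))]([])   [S ::= [ ]]

P=>PP=>SP=>[P]P=>[(P)]P=>[((P))]P=>[(((P)))]P=>[((()))]P=>[((()))](P)=>[((()))](S)=>[((()))]([])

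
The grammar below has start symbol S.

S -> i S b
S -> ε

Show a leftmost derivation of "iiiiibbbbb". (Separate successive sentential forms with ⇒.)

S⇒iSb⇒iiSbb⇒iiiSbbb⇒iiiiSbbbb⇒iiiiiSbbbbb⇒iiiiibbbbb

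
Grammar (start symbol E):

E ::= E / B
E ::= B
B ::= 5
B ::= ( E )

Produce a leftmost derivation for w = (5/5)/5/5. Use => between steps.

E => E/B => E/B/B => B/B/B => (E)/B/B => (E/B)/B/B => (B/B)/B/B => (5/B)/B/B => (5/5)/B/B => (5/5)/5/B => (5/5)/5/5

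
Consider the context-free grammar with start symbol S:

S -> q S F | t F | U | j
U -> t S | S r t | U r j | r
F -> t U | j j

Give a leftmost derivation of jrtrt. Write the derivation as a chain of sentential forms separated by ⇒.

S ⇒ U   [S -> U]
U ⇒ Srt   [U -> S r t]
Srt ⇒ Urt   [S -> U]
Urt ⇒ Srtrt   [U -> S r t]
Srtrt ⇒ jrtrt   [S -> j]

S⇒U⇒Srt⇒Urt⇒Srtrt⇒jrtrt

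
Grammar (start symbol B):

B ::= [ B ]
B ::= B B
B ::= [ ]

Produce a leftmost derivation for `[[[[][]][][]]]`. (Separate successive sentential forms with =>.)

B=>[B]=>[[B]]=>[[BB]]=>[[BBB]]=>[[[B]BB]]=>[[[BB]BB]]=>[[[[]B]BB]]=>[[[[][]]BB]]=>[[[[][]][]B]]=>[[[[][]][][]]]

B => [B]   [B ::= [ B ]]
[B] => [[B]]   [B ::= [ B ]]
[[B]] => [[BB]]   [B ::= B B]
[[BB]] => [[BBB]]   [B ::= B B]
[[BBB]] => [[[B]BB]]   [B ::= [ B ]]
[[[B]BB]] => [[[BB]BB]]   [B ::= B B]
[[[BB]BB]] => [[[[]B]BB]]   [B ::= [ ]]
[[[[]B]BB]] => [[[[][]]BB]]   [B ::= [ ]]
[[[[][]]BB]] => [[[[][]][]B]]   [B ::= [ ]]
[[[[][]][]B]] => [[[[][]][][]]]   [B ::= [ ]]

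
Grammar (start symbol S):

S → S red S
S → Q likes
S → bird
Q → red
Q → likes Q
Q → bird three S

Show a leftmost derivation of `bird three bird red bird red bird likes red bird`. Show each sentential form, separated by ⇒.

S ⇒ S red S ⇒ Q likes red S ⇒ bird three S likes red S ⇒ bird three S red S likes red S ⇒ bird three S red S red S likes red S ⇒ bird three bird red S red S likes red S ⇒ bird three bird red bird red S likes red S ⇒ bird three bird red bird red bird likes red S ⇒ bird three bird red bird red bird likes red bird

S ⇒ S red S   [S → S red S]
S red S ⇒ Q likes red S   [S → Q likes]
Q likes red S ⇒ bird three S likes red S   [Q → bird three S]
bird three S likes red S ⇒ bird three S red S likes red S   [S → S red S]
bird three S red S likes red S ⇒ bird three S red S red S likes red S   [S → S red S]
bird three S red S red S likes red S ⇒ bird three bird red S red S likes red S   [S → bird]
bird three bird red S red S likes red S ⇒ bird three bird red bird red S likes red S   [S → bird]
bird three bird red bird red S likes red S ⇒ bird three bird red bird red bird likes red S   [S → bird]
bird three bird red bird red bird likes red S ⇒ bird three bird red bird red bird likes red bird   [S → bird]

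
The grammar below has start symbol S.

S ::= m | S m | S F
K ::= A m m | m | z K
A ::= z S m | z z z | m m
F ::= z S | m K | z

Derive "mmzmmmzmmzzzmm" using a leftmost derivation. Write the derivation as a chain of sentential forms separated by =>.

S => SF => SmF => SFmF => SmFmF => SmmFmF => SmmmFmF => SFmmmFmF => SmFmmmFmF => mmFmmmFmF => mmzmmmFmF => mmzmmmzmF => mmzmmmzmmK => mmzmmmzmmAmm => mmzmmmzmmzzzmm

S => SF   [S ::= S F]
SF => SmF   [S ::= S m]
SmF => SFmF   [S ::= S F]
SFmF => SmFmF   [S ::= S m]
SmFmF => SmmFmF   [S ::= S m]
SmmFmF => SmmmFmF   [S ::= S m]
SmmmFmF => SFmmmFmF   [S ::= S F]
SFmmmFmF => SmFmmmFmF   [S ::= S m]
SmFmmmFmF => mmFmmmFmF   [S ::= m]
mmFmmmFmF => mmzmmmFmF   [F ::= z]
mmzmmmFmF => mmzmmmzmF   [F ::= z]
mmzmmmzmF => mmzmmmzmmK   [F ::= m K]
mmzmmmzmmK => mmzmmmzmmAmm   [K ::= A m m]
mmzmmmzmmAmm => mmzmmmzmmzzzmm   [A ::= z z z]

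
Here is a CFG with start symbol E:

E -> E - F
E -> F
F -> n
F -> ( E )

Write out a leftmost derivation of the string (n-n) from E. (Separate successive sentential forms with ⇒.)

E ⇒ F ⇒ (E) ⇒ (E-F) ⇒ (F-F) ⇒ (n-F) ⇒ (n-n)

E ⇒ F   [E -> F]
F ⇒ (E)   [F -> ( E )]
(E) ⇒ (E-F)   [E -> E - F]
(E-F) ⇒ (F-F)   [E -> F]
(F-F) ⇒ (n-F)   [F -> n]
(n-F) ⇒ (n-n)   [F -> n]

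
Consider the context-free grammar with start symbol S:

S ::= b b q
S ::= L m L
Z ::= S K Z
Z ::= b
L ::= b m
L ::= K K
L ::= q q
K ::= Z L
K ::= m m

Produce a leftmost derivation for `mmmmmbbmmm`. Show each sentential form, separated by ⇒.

S ⇒ LmL   [S ::= L m L]
LmL ⇒ KKmL   [L ::= K K]
KKmL ⇒ mmKmL   [K ::= m m]
mmKmL ⇒ mmmmmL   [K ::= m m]
mmmmmL ⇒ mmmmmKK   [L ::= K K]
mmmmmKK ⇒ mmmmmZLK   [K ::= Z L]
mmmmmZLK ⇒ mmmmmbLK   [Z ::= b]
mmmmmbLK ⇒ mmmmmbbmK   [L ::= b m]
mmmmmbbmK ⇒ mmmmmbbmmm   [K ::= m m]

S ⇒ LmL ⇒ KKmL ⇒ mmKmL ⇒ mmmmmL ⇒ mmmmmKK ⇒ mmmmmZLK ⇒ mmmmmbLK ⇒ mmmmmbbmK ⇒ mmmmmbbmmm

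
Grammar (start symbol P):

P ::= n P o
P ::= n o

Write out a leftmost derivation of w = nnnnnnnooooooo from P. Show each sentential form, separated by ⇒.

P⇒nPo⇒nnPoo⇒nnnPooo⇒nnnnPoooo⇒nnnnnPooooo⇒nnnnnnPoooooo⇒nnnnnnnooooooo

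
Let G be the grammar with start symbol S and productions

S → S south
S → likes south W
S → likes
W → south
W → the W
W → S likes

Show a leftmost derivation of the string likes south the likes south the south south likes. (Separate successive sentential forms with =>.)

S => likes south W   [S → likes south W]
likes south W => likes south the W   [W → the W]
likes south the W => likes south the S likes   [W → S likes]
likes south the S likes => likes south the S south likes   [S → S south]
likes south the S south likes => likes south the likes south W south likes   [S → likes south W]
likes south the likes south W south likes => likes south the likes south the W south likes   [W → the W]
likes south the likes south the W south likes => likes south the likes south the south south likes   [W → south]

S => likes south W => likes south the W => likes south the S likes => likes south the S south likes => likes south the likes south W south likes => likes south the likes south the W south likes => likes south the likes south the south south likes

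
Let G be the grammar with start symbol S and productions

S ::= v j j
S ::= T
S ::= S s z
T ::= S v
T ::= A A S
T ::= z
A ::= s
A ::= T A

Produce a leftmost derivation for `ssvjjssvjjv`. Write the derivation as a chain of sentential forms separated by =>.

S => T => Sv => Tv => AASv => TAASv => AASAASv => sASAASv => ssSAASv => ssvjjAASv => ssvjjsASv => ssvjjssSv => ssvjjssvjjv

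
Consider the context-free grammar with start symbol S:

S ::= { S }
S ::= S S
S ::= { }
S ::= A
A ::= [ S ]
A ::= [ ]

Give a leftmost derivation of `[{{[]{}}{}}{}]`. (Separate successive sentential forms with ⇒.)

S ⇒ A ⇒ [S] ⇒ [SS] ⇒ [{S}S] ⇒ [{SS}S] ⇒ [{{S}S}S] ⇒ [{{SS}S}S] ⇒ [{{AS}S}S] ⇒ [{{[]S}S}S] ⇒ [{{[]{}}S}S] ⇒ [{{[]{}}{}}S] ⇒ [{{[]{}}{}}{}]

S ⇒ A   [S ::= A]
A ⇒ [S]   [A ::= [ S ]]
[S] ⇒ [SS]   [S ::= S S]
[SS] ⇒ [{S}S]   [S ::= { S }]
[{S}S] ⇒ [{SS}S]   [S ::= S S]
[{SS}S] ⇒ [{{S}S}S]   [S ::= { S }]
[{{S}S}S] ⇒ [{{SS}S}S]   [S ::= S S]
[{{SS}S}S] ⇒ [{{AS}S}S]   [S ::= A]
[{{AS}S}S] ⇒ [{{[]S}S}S]   [A ::= [ ]]
[{{[]S}S}S] ⇒ [{{[]{}}S}S]   [S ::= { }]
[{{[]{}}S}S] ⇒ [{{[]{}}{}}S]   [S ::= { }]
[{{[]{}}{}}S] ⇒ [{{[]{}}{}}{}]   [S ::= { }]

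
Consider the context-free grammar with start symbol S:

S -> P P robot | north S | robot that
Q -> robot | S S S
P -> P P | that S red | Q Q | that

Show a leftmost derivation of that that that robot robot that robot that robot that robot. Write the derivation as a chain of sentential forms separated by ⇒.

S ⇒ P P robot ⇒ Q Q P robot ⇒ S S S Q P robot ⇒ P P robot S S Q P robot ⇒ P P P robot S S Q P robot ⇒ that P P robot S S Q P robot ⇒ that that P robot S S Q P robot ⇒ that that that robot S S Q P robot ⇒ that that that robot robot that S Q P robot ⇒ that that that robot robot that robot that Q P robot ⇒ that that that robot robot that robot that robot P robot ⇒ that that that robot robot that robot that robot that robot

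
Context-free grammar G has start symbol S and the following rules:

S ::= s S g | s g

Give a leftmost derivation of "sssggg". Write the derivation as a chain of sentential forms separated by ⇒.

S⇒sSg⇒ssSgg⇒sssggg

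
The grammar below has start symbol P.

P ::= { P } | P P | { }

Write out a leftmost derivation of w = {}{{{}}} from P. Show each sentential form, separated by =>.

P=>PP=>{}P=>{}{P}=>{}{{P}}=>{}{{{}}}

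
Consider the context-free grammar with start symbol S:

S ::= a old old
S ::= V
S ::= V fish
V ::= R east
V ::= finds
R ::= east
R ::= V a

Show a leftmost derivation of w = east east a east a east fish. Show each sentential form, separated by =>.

S => V fish => R east fish => V a east fish => R east a east fish => V a east a east fish => R east a east a east fish => east east a east a east fish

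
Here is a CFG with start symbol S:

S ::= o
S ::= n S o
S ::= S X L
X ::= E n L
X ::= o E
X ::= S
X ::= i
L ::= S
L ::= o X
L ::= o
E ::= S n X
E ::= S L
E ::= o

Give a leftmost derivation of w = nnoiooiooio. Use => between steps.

S => SXL => nSoXL => nSXLoXL => nnSoXLoXL => nnSXLoXLoXL => nnoXLoXLoXL => nnoiLoXLoXL => nnoiooXLoXL => nnoiooiLoXL => nnoiooiooXL => nnoiooiooiL => nnoiooiooio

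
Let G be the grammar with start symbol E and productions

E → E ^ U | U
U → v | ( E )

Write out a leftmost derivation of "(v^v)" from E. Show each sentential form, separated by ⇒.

E⇒U⇒(E)⇒(E^U)⇒(U^U)⇒(v^U)⇒(v^v)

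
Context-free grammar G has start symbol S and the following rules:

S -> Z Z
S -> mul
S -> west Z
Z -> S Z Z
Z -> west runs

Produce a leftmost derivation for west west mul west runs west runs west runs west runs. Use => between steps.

S => west Z => west S Z Z => west west Z Z Z => west west S Z Z Z Z => west west mul Z Z Z Z => west west mul west runs Z Z Z => west west mul west runs west runs Z Z => west west mul west runs west runs west runs Z => west west mul west runs west runs west runs west runs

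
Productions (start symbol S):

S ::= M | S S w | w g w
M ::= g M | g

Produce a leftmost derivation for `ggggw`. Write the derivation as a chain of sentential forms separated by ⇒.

S ⇒ SSw   [S ::= S S w]
SSw ⇒ MSw   [S ::= M]
MSw ⇒ gMSw   [M ::= g M]
gMSw ⇒ ggSw   [M ::= g]
ggSw ⇒ ggMw   [S ::= M]
ggMw ⇒ gggMw   [M ::= g M]
gggMw ⇒ ggggw   [M ::= g]

S ⇒ SSw ⇒ MSw ⇒ gMSw ⇒ ggSw ⇒ ggMw ⇒ gggMw ⇒ ggggw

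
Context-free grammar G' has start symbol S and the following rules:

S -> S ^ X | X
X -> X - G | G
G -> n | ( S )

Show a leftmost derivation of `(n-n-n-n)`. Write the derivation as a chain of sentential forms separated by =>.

S=>X=>G=>(S)=>(X)=>(X-G)=>(X-G-G)=>(X-G-G-G)=>(G-G-G-G)=>(n-G-G-G)=>(n-n-G-G)=>(n-n-n-G)=>(n-n-n-n)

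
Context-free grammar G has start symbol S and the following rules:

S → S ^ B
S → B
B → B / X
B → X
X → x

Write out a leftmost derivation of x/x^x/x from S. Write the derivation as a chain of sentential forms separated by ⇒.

S⇒S^B⇒B^B⇒B/X^B⇒X/X^B⇒x/X^B⇒x/x^B⇒x/x^B/X⇒x/x^X/X⇒x/x^x/X⇒x/x^x/x

S ⇒ S^B   [S → S ^ B]
S^B ⇒ B^B   [S → B]
B^B ⇒ B/X^B   [B → B / X]
B/X^B ⇒ X/X^B   [B → X]
X/X^B ⇒ x/X^B   [X → x]
x/X^B ⇒ x/x^B   [X → x]
x/x^B ⇒ x/x^B/X   [B → B / X]
x/x^B/X ⇒ x/x^X/X   [B → X]
x/x^X/X ⇒ x/x^x/X   [X → x]
x/x^x/X ⇒ x/x^x/x   [X → x]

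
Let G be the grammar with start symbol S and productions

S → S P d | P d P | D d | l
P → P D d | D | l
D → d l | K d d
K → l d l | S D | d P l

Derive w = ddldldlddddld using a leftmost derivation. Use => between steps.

S=>SPd=>DdPd=>KdddPd=>dPldddPd=>dPDdldddPd=>dDDdldddPd=>ddlDdldddPd=>ddldldldddPd=>ddldldldddDd=>ddldldlddddld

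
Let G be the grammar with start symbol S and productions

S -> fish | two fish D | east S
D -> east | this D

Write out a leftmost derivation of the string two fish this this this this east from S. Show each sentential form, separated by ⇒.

S ⇒ two fish D ⇒ two fish this D ⇒ two fish this this D ⇒ two fish this this this D ⇒ two fish this this this this D ⇒ two fish this this this this east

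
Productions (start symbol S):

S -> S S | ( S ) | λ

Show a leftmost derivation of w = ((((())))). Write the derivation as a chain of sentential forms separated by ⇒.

S ⇒ (S) ⇒ ((S)) ⇒ ((SS)) ⇒ (((S)S)) ⇒ (((SS)S)) ⇒ ((((S)S)S)) ⇒ (((((S))S)S)) ⇒ ((((())S)S)) ⇒ ((((()))S)) ⇒ ((((()))))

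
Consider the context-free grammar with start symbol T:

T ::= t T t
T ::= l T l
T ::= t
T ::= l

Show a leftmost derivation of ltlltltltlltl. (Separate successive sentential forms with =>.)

T => lTl => ltTtl => ltlTltl => ltllTlltl => ltlltTtlltl => ltlltlTltlltl => ltlltltltlltl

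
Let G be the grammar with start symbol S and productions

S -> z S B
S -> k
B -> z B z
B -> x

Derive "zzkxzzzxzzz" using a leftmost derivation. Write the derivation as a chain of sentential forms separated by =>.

S => zSB   [S -> z S B]
zSB => zzSBB   [S -> z S B]
zzSBB => zzkBB   [S -> k]
zzkBB => zzkxB   [B -> x]
zzkxB => zzkxzBz   [B -> z B z]
zzkxzBz => zzkxzzBzz   [B -> z B z]
zzkxzzBzz => zzkxzzzBzzz   [B -> z B z]
zzkxzzzBzzz => zzkxzzzxzzz   [B -> x]

S => zSB => zzSBB => zzkBB => zzkxB => zzkxzBz => zzkxzzBzz => zzkxzzzBzzz => zzkxzzzxzzz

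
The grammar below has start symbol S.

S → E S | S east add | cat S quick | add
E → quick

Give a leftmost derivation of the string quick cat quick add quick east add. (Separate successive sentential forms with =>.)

S => S east add   [S → S east add]
S east add => E S east add   [S → E S]
E S east add => quick S east add   [E → quick]
quick S east add => quick cat S quick east add   [S → cat S quick]
quick cat S quick east add => quick cat E S quick east add   [S → E S]
quick cat E S quick east add => quick cat quick S quick east add   [E → quick]
quick cat quick S quick east add => quick cat quick add quick east add   [S → add]

S => S east add => E S east add => quick S east add => quick cat S quick east add => quick cat E S quick east add => quick cat quick S quick east add => quick cat quick add quick east add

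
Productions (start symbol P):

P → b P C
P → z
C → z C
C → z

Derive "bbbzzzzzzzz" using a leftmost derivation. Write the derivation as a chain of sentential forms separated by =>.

P => bPC => bbPCC => bbbPCCC => bbbzCCC => bbbzzCCC => bbbzzzCC => bbbzzzzC => bbbzzzzzC => bbbzzzzzzC => bbbzzzzzzzC => bbbzzzzzzzz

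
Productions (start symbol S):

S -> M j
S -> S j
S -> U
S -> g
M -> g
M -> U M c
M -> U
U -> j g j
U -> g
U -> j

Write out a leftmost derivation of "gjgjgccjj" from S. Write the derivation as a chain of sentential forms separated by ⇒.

S ⇒ Sj ⇒ Mjj ⇒ UMcjj ⇒ gMcjj ⇒ gUMccjj ⇒ gjgjMccjj ⇒ gjgjgccjj

S ⇒ Sj   [S -> S j]
Sj ⇒ Mjj   [S -> M j]
Mjj ⇒ UMcjj   [M -> U M c]
UMcjj ⇒ gMcjj   [U -> g]
gMcjj ⇒ gUMccjj   [M -> U M c]
gUMccjj ⇒ gjgjMccjj   [U -> j g j]
gjgjMccjj ⇒ gjgjgccjj   [M -> g]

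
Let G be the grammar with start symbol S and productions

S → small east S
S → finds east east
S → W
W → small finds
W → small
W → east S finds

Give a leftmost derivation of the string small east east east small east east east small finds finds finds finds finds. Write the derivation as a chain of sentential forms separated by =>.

S => small east S => small east W => small east east S finds => small east east W finds => small east east east S finds finds => small east east east small east S finds finds => small east east east small east W finds finds => small east east east small east east S finds finds finds => small east east east small east east W finds finds finds => small east east east small east east east S finds finds finds finds => small east east east small east east east W finds finds finds finds => small east east east small east east east small finds finds finds finds finds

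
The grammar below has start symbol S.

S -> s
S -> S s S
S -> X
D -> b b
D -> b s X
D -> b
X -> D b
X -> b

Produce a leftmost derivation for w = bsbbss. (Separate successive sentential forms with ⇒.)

S ⇒ SsS ⇒ XsS ⇒ DbsS ⇒ bsXbsS ⇒ bsbbsS ⇒ bsbbss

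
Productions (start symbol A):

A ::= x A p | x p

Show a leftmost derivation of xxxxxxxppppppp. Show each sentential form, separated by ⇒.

A ⇒ xAp ⇒ xxApp ⇒ xxxAppp ⇒ xxxxApppp ⇒ xxxxxAppppp ⇒ xxxxxxApppppp ⇒ xxxxxxxppppppp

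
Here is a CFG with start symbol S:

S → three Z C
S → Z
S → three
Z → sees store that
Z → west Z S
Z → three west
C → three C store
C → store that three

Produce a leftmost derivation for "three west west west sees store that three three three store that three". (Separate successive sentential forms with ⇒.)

S ⇒ three Z C ⇒ three west Z S C ⇒ three west west Z S S C ⇒ three west west west Z S S S C ⇒ three west west west sees store that S S S C ⇒ three west west west sees store that three S S C ⇒ three west west west sees store that three three S C ⇒ three west west west sees store that three three three C ⇒ three west west west sees store that three three three store that three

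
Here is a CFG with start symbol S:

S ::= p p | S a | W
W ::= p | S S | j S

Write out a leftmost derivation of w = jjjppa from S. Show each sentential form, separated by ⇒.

S ⇒ Sa   [S ::= S a]
Sa ⇒ Wa   [S ::= W]
Wa ⇒ jSa   [W ::= j S]
jSa ⇒ jWa   [S ::= W]
jWa ⇒ jjSa   [W ::= j S]
jjSa ⇒ jjWa   [S ::= W]
jjWa ⇒ jjjSa   [W ::= j S]
jjjSa ⇒ jjjppa   [S ::= p p]

S ⇒ Sa ⇒ Wa ⇒ jSa ⇒ jWa ⇒ jjSa ⇒ jjWa ⇒ jjjSa ⇒ jjjppa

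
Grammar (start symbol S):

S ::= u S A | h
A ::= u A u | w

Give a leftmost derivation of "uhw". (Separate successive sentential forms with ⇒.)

S ⇒ uSA ⇒ uhA ⇒ uhw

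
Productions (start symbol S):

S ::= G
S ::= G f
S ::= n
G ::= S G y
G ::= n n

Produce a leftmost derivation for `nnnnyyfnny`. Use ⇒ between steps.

S ⇒ G ⇒ SGy ⇒ GfGy ⇒ SGyfGy ⇒ nGyfGy ⇒ nSGyyfGy ⇒ nnGyyfGy ⇒ nnnnyyfGy ⇒ nnnnyyfnny

S ⇒ G   [S ::= G]
G ⇒ SGy   [G ::= S G y]
SGy ⇒ GfGy   [S ::= G f]
GfGy ⇒ SGyfGy   [G ::= S G y]
SGyfGy ⇒ nGyfGy   [S ::= n]
nGyfGy ⇒ nSGyyfGy   [G ::= S G y]
nSGyyfGy ⇒ nnGyyfGy   [S ::= n]
nnGyyfGy ⇒ nnnnyyfGy   [G ::= n n]
nnnnyyfGy ⇒ nnnnyyfnny   [G ::= n n]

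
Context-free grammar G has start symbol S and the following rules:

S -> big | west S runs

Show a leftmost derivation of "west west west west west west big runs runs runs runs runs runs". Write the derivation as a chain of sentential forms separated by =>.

S => west S runs   [S -> west S runs]
west S runs => west west S runs runs   [S -> west S runs]
west west S runs runs => west west west S runs runs runs   [S -> west S runs]
west west west S runs runs runs => west west west west S runs runs runs runs   [S -> west S runs]
west west west west S runs runs runs runs => west west west west west S runs runs runs runs runs   [S -> west S runs]
west west west west west S runs runs runs runs runs => west west west west west west S runs runs runs runs runs runs   [S -> west S runs]
west west west west west west S runs runs runs runs runs runs => west west west west west west big runs runs runs runs runs runs   [S -> big]

S => west S runs => west west S runs runs => west west west S runs runs runs => west west west west S runs runs runs runs => west west west west west S runs runs runs runs runs => west west west west west west S runs runs runs runs runs runs => west west west west west west big runs runs runs runs runs runs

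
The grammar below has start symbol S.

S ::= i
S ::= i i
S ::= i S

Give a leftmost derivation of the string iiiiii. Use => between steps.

S => iS => iiS => iiiS => iiiiS => iiiiiS => iiiiii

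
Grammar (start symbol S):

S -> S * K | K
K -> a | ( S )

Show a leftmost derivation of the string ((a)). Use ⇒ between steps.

S ⇒ K ⇒ (S) ⇒ (K) ⇒ ((S)) ⇒ ((K)) ⇒ ((a))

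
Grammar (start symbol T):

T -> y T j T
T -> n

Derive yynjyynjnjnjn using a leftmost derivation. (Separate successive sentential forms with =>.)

T => yTjT => yyTjTjT => yynjTjT => yynjyTjTjT => yynjyyTjTjTjT => yynjyynjTjTjT => yynjyynjnjTjT => yynjyynjnjnjT => yynjyynjnjnjn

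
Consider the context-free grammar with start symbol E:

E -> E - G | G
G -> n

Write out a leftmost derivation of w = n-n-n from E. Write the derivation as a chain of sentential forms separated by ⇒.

E ⇒ E-G   [E -> E - G]
E-G ⇒ E-G-G   [E -> E - G]
E-G-G ⇒ G-G-G   [E -> G]
G-G-G ⇒ n-G-G   [G -> n]
n-G-G ⇒ n-n-G   [G -> n]
n-n-G ⇒ n-n-n   [G -> n]

E⇒E-G⇒E-G-G⇒G-G-G⇒n-G-G⇒n-n-G⇒n-n-n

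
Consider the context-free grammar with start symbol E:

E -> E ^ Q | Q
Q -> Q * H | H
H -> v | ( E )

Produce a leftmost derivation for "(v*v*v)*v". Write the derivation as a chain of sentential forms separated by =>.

E => Q => Q*H => H*H => (E)*H => (Q)*H => (Q*H)*H => (Q*H*H)*H => (H*H*H)*H => (v*H*H)*H => (v*v*H)*H => (v*v*v)*H => (v*v*v)*v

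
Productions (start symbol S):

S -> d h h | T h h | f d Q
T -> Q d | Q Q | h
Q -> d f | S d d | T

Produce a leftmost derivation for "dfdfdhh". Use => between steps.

S => Thh => QQhh => dfQhh => dfThh => dfQdhh => dfdfdhh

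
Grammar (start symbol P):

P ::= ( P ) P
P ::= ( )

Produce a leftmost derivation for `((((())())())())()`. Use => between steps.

P => (P)P => ((P)P)P => (((P)P)P)P => ((((P)P)P)P)P => ((((())P)P)P)P => ((((())())P)P)P => ((((())())())P)P => ((((())())())())P => ((((())())())())()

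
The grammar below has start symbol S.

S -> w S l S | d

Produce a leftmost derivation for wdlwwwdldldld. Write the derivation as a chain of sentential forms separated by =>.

S => wSlS => wdlS => wdlwSlS => wdlwwSlSlS => wdlwwwSlSlSlS => wdlwwwdlSlSlS => wdlwwwdldlSlS => wdlwwwdldldlS => wdlwwwdldldld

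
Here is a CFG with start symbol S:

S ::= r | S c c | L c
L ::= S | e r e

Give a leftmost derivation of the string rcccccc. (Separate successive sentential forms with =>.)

S => Lc   [S ::= L c]
Lc => Sc   [L ::= S]
Sc => Sccc   [S ::= S c c]
Sccc => Sccccc   [S ::= S c c]
Sccccc => Lcccccc   [S ::= L c]
Lcccccc => Scccccc   [L ::= S]
Scccccc => rcccccc   [S ::= r]

S=>Lc=>Sc=>Sccc=>Sccccc=>Lcccccc=>Scccccc=>rcccccc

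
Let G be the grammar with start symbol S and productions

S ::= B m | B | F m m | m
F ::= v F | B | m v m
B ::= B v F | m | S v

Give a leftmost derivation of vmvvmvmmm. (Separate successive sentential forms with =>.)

S => Fmm   [S ::= F m m]
Fmm => vFmm   [F ::= v F]
vFmm => vBmm   [F ::= B]
vBmm => vBvFmm   [B ::= B v F]
vBvFmm => vSvvFmm   [B ::= S v]
vSvvFmm => vBvvFmm   [S ::= B]
vBvvFmm => vmvvFmm   [B ::= m]
vmvvFmm => vmvvmvmmm   [F ::= m v m]

S=>Fmm=>vFmm=>vBmm=>vBvFmm=>vSvvFmm=>vBvvFmm=>vmvvFmm=>vmvvmvmmm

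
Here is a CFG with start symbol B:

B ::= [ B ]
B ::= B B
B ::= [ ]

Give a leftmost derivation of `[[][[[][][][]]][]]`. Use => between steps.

B => [B]   [B ::= [ B ]]
[B] => [BB]   [B ::= B B]
[BB] => [BBB]   [B ::= B B]
[BBB] => [[]BB]   [B ::= [ ]]
[[]BB] => [[][B]B]   [B ::= [ B ]]
[[][B]B] => [[][[B]]B]   [B ::= [ B ]]
[[][[B]]B] => [[][[BB]]B]   [B ::= B B]
[[][[BB]]B] => [[][[BBB]]B]   [B ::= B B]
[[][[BBB]]B] => [[][[BBBB]]B]   [B ::= B B]
[[][[BBBB]]B] => [[][[[]BBB]]B]   [B ::= [ ]]
[[][[[]BBB]]B] => [[][[[][]BB]]B]   [B ::= [ ]]
[[][[[][]BB]]B] => [[][[[][][]B]]B]   [B ::= [ ]]
[[][[[][][]B]]B] => [[][[[][][][]]]B]   [B ::= [ ]]
[[][[[][][][]]]B] => [[][[[][][][]]][]]   [B ::= [ ]]

B => [B] => [BB] => [BBB] => [[]BB] => [[][B]B] => [[][[B]]B] => [[][[BB]]B] => [[][[BBB]]B] => [[][[BBBB]]B] => [[][[[]BBB]]B] => [[][[[][]BB]]B] => [[][[[][][]B]]B] => [[][[[][][][]]]B] => [[][[[][][][]]][]]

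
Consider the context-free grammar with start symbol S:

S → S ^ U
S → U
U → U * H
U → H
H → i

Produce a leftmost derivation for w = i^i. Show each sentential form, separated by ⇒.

S ⇒ S^U ⇒ U^U ⇒ H^U ⇒ i^U ⇒ i^H ⇒ i^i

S ⇒ S^U   [S → S ^ U]
S^U ⇒ U^U   [S → U]
U^U ⇒ H^U   [U → H]
H^U ⇒ i^U   [H → i]
i^U ⇒ i^H   [U → H]
i^H ⇒ i^i   [H → i]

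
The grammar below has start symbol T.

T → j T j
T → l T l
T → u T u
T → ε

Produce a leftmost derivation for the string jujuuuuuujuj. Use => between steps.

T => jTj => juTuj => jujTjuj => jujuTujuj => jujuuTuujuj => jujuuuTuuujuj => jujuuuuuujuj

T => jTj   [T → j T j]
jTj => juTuj   [T → u T u]
juTuj => jujTjuj   [T → j T j]
jujTjuj => jujuTujuj   [T → u T u]
jujuTujuj => jujuuTuujuj   [T → u T u]
jujuuTuujuj => jujuuuTuuujuj   [T → u T u]
jujuuuTuuujuj => jujuuuuuujuj   [T → ε]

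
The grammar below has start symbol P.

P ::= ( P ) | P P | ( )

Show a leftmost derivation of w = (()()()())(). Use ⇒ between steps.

P ⇒ PP ⇒ (P)P ⇒ (PP)P ⇒ (PPP)P ⇒ (PPPP)P ⇒ (()PPP)P ⇒ (()()PP)P ⇒ (()()()P)P ⇒ (()()()())P ⇒ (()()()())()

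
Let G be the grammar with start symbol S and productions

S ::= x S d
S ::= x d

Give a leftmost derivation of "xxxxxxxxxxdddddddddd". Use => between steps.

S => xSd   [S ::= x S d]
xSd => xxSdd   [S ::= x S d]
xxSdd => xxxSddd   [S ::= x S d]
xxxSddd => xxxxSdddd   [S ::= x S d]
xxxxSdddd => xxxxxSddddd   [S ::= x S d]
xxxxxSddddd => xxxxxxSdddddd   [S ::= x S d]
xxxxxxSdddddd => xxxxxxxSddddddd   [S ::= x S d]
xxxxxxxSddddddd => xxxxxxxxSdddddddd   [S ::= x S d]
xxxxxxxxSdddddddd => xxxxxxxxxSddddddddd   [S ::= x S d]
xxxxxxxxxSddddddddd => xxxxxxxxxxdddddddddd   [S ::= x d]

S=>xSd=>xxSdd=>xxxSddd=>xxxxSdddd=>xxxxxSddddd=>xxxxxxSdddddd=>xxxxxxxSddddddd=>xxxxxxxxSdddddddd=>xxxxxxxxxSddddddddd=>xxxxxxxxxxdddddddddd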